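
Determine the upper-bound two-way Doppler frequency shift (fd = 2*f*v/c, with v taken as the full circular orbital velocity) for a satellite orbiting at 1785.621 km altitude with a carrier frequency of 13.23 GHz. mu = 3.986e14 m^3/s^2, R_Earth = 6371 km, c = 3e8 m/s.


r = 8.156621e+06 m
v = sqrt(mu/r) = 6990.5848 m/s (worst-case radial velocity)
f = 13.23 GHz = 1.323e+10 Hz
fd = 2*f*v/c = 2*1.323e+10*6990.5848/3.0e+08
fd = 616569.5755 Hz

616569.5755 Hz


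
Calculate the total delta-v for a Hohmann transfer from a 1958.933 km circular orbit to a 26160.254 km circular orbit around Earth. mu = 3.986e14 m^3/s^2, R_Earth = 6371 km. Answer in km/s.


r1 = 8329.9330 km = 8.329933e+06 m
r2 = 32531.2540 km = 3.2531254e+07 m
dv1 = sqrt(mu/r1)*(sqrt(2*r2/(r1+r2)) - 1) = 1811.3858 m/s
dv2 = sqrt(mu/r2)*(1 - sqrt(2*r1/(r1+r2))) = 1265.2966 m/s
total dv = |dv1| + |dv2| = 1811.3858 + 1265.2966 = 3076.6825 m/s = 3.0767 km/s

3.0767 km/s


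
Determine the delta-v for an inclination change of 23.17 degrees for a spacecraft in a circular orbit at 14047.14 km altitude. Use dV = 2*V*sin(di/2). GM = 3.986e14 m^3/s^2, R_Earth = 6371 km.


r = 20418.1400 km = 2.041814e+07 m
V = sqrt(mu/r) = 4418.3545 m/s
di = 23.17 deg = 0.4043928 rad
dV = 2*V*sin(di/2) = 2*4418.3545*sin(0.2021964)
dV = 1774.6008 m/s = 1.7746 km/s

1.7746 km/s


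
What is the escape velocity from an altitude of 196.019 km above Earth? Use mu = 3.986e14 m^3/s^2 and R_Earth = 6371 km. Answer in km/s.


r = 6371.0 + 196.019 = 6567.0190 km = 6.567019e+06 m
v_esc = sqrt(2*mu/r) = sqrt(2*3.986e14 / 6.567019e+06)
v_esc = 11017.9173 m/s = 11.0179 km/s

11.0179 km/s


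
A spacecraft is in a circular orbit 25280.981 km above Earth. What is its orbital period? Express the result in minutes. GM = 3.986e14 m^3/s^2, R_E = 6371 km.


r = 31651.9810 km = 3.1651981e+07 m
T = 2*pi*sqrt(r^3/mu) = 2*pi*sqrt(3.1710471e+22 / 3.986e14)
T = 56041.8632 s = 934.0311 min

934.0311 minutes


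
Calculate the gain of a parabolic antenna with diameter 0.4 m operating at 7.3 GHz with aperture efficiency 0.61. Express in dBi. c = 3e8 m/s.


lambda = c/f = 3e8 / 7.3e+09 = 0.04109589 m
G = eta*(pi*D/lambda)^2 = 0.61*(pi*0.4/0.04109589)^2
G = 570.3649 (linear)
G = 10*log10(570.3649) = 27.5615 dBi

27.5615 dBi


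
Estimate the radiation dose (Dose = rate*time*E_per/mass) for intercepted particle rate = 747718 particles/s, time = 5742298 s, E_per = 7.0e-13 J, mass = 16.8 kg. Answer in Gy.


Total energy deposited = rate * time * E_per
  = 747718 * 5742298 * 7.0e-13 = 3.0055 J
Dose = E_total / mass = 3.0055 / 16.8
Dose = 0.1789008 Gy

0.1789 Gy


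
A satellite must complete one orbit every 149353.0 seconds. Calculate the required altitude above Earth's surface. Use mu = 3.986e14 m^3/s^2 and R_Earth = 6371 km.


T = 149353.0 s
r = (mu*T^2/(4*pi^2))^(1/3) = (3.986e14 * 149353.0^2 / (4*pi^2))^(1/3)
r = 6.0841767e+07 m = 60841.7671 km
alt = r - R_E = 60841.7671 - 6371 = 54470.7671 km

54470.7671 km


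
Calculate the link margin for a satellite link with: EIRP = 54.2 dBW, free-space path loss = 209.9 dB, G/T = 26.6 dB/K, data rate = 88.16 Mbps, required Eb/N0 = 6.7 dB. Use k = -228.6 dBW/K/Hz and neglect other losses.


C/N0 = EIRP - FSPL + G/T - k = 54.2 - 209.9 + 26.6 - (-228.6)
C/N0 = 99.5000 dB-Hz
R_b = 88.16 Mbps = 8.816e+07 bps -> 10*log10(R_b) = 79.4527 dB-Hz
Eb/N0 = C/N0 - 10*log10(R_b) = 99.5000 - 79.4527 = 20.0473 dB
Margin = Eb/N0 - Eb/N0_req = 20.0473 - 6.7 = 13.3473 dB (link closes)

13.3473 dB


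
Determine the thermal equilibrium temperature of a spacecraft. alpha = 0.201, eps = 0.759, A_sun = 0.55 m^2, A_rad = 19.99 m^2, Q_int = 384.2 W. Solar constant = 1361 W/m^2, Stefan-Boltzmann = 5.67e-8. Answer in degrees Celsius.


Numerator = alpha*S*A_sun + Q_int = 0.201*1361*0.55 + 384.2 = 534.6585 W
Denominator = eps*sigma*A_rad = 0.759*5.67e-8*19.99 = 8.6027565e-07 W/K^4
T^4 = 6.2149679e+08 K^4
T = 157.8919 K = -115.2581 C

-115.2581 degrees Celsius


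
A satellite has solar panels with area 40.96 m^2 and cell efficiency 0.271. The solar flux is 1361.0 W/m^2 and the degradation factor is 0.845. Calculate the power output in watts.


P = area * eta * S * degradation
P = 40.96 * 0.271 * 1361.0 * 0.845
P = 12765.6835 W

12765.6835 W


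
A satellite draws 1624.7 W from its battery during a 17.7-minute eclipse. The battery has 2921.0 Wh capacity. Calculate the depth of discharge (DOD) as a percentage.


E_used = P * t / 60 = 1624.7 * 17.7 / 60 = 479.2865 Wh
DOD = E_used / E_total * 100 = 479.2865 / 2921.0 * 100
DOD = 16.4083 %

16.4083 %


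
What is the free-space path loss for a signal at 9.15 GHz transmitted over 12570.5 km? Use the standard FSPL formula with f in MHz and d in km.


f = 9.15 GHz = 9150.0000 MHz
d = 12570.5 km
FSPL = 32.44 + 20*log10(9150.0000) + 20*log10(12570.5)
FSPL = 32.44 + 79.2284 + 81.9871
FSPL = 193.6555 dB

193.6555 dB


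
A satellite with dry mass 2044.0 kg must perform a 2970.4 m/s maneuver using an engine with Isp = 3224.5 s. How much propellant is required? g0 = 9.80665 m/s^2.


ve = Isp * g0 = 3224.5 * 9.80665 = 31621.542925 m/s
mass ratio = exp(dv/ve) = exp(2970.4/31621.542925) = 1.09848940
m_prop = m_dry * (mr - 1) = 2044.0 * (1.09848940 - 1)
m_prop = 201.3123 kg

201.3123 kg


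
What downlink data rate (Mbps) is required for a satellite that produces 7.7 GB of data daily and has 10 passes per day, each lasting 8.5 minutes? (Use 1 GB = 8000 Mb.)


total contact time = 10 * 8.5 * 60 = 5100.0000 s
data = 7.7 GB = 61600.0000 Mb
rate = 61600.0000 / 5100.0000 = 12.0784 Mbps

12.0784 Mbps


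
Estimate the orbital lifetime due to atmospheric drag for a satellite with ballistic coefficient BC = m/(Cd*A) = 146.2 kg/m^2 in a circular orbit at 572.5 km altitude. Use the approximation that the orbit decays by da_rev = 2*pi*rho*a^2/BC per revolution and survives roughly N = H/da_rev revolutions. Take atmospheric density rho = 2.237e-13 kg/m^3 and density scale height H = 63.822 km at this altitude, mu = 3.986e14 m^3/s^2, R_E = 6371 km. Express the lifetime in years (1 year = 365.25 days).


a = R_E + alt = 6943.5000 km = 6.9435e+06 m
da_rev = 2*pi*rho*a^2/BC = 2*pi*2.237e-13*(6.9435e+06)^2/146.2 = 0.463505999 m per revolution
N = H/da_rev = 63822.0000 m / 0.463505999 m = 137694.0107 revolutions
P = 2*pi*sqrt(a^3/mu) = 5758.0957 s
lifetime = N*P = 137694.0107 * 5758.0957 = 7.928553e+08 s = 9176.5659 days
years = 9176.5659 / 365.25 = 25.1241 years

25.1241 years


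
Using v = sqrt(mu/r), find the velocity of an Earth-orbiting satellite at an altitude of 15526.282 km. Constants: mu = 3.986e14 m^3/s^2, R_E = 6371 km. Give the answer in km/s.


r = R_E + alt = 6371.0 + 15526.282 = 21897.2820 km = 2.1897282e+07 m
v = sqrt(mu/r) = sqrt(3.986e14 / 2.1897282e+07) = 4266.5176 m/s = 4.2665 km/s

4.2665 km/s


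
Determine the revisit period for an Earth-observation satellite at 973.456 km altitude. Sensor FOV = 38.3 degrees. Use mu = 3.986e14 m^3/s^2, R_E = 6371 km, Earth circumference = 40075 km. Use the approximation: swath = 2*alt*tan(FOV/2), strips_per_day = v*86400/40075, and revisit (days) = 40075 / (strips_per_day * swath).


swath = 2*973.456*tan(0.3342306) = 676.0820 km
v = sqrt(mu/r) = 7366.9688 m/s = 7.3670 km/s
strips/day = v*86400/40075 = 7.3670*86400/40075 = 15.8829
coverage/day = strips * swath = 15.8829 * 676.0820 = 10738.1245 km
revisit = 40075 / 10738.1245 = 3.7320 days

3.7320 days


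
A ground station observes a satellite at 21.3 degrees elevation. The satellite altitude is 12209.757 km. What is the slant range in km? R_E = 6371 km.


h = 12209.757 km, el = 21.3 deg
d = -R_E*sin(el) + sqrt((R_E*sin(el))^2 + 2*R_E*h + h^2)
d = -6371.0000*sin(0.3717551) + sqrt((6371.0000*0.3632512)^2 + 2*6371.0000*12209.757 + 12209.757^2)
d = 15292.8486 km

15292.8486 km


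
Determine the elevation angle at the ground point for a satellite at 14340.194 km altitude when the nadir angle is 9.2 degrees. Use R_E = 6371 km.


r = R_E + alt = 20711.1940 km
Law of sines in the satellite / Earth-center / ground-point triangle:
  sin(nadir)/R_E = sin(90 + el)/r  =>  cos(el) = (r/R_E)*sin(nadir)
cos(el) = (20711.1940 / 6371.0000) * sin(9.2 deg) = 0.5197505
el = arccos(0.5197505) = 58.6845 deg
(Earth-central angle = 90 - nadir - el = 22.1155 deg)

58.6845 degrees


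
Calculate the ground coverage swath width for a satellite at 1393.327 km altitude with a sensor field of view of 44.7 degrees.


FOV = 44.7 deg = 0.7801622 rad
swath = 2 * alt * tan(FOV/2) = 2 * 1393.327 * tan(0.3900811)
swath = 2 * 1393.327 * 0.4111497
swath = 1145.7320 km

1145.7320 km


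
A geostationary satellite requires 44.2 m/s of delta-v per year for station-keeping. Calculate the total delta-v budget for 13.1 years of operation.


dV = rate * years = 44.2 * 13.1
dV = 579.0200 m/s

579.0200 m/s


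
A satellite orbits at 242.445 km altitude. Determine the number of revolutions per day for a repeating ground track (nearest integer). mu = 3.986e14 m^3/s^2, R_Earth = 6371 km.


r = 6.613445e+06 m
T = 2*pi*sqrt(r^3/mu) = 5352.4527 s = 89.2075 min
revs/day = 1440 / 89.2075 = 16.1421
Rounded: 16 revolutions per day

16 revolutions per day


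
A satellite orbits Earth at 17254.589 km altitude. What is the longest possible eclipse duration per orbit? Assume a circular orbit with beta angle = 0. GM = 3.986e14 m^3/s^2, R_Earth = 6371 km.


r = 23625.5890 km
T = 602.3292 min
Eclipse fraction = arcsin(R_E/r)/pi = arcsin(6371.0000/23625.5890)/pi
= arcsin(0.2696652)/pi = 0.08691304
Eclipse duration = 0.08691304 * 602.3292 = 52.3503 min

52.3503 minutes


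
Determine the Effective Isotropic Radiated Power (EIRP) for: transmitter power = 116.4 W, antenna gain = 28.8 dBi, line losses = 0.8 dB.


Pt = 116.4 W = 20.6595 dBW
EIRP = Pt_dBW + Gt - losses = 20.6595 + 28.8 - 0.8 = 48.6595 dBW

48.6595 dBW


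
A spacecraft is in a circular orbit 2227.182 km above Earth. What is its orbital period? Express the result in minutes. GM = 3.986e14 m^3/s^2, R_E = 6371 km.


r = 8598.1820 km = 8.598182e+06 m
T = 2*pi*sqrt(r^3/mu) = 2*pi*sqrt(6.3565271e+20 / 3.986e14)
T = 7934.5294 s = 132.2422 min

132.2422 minutes


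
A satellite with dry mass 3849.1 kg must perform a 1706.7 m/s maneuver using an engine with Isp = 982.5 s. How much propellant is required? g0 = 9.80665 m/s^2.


ve = Isp * g0 = 982.5 * 9.80665 = 9635.033625 m/s
mass ratio = exp(dv/ve) = exp(1706.7/9635.033625) = 1.19379204
m_prop = m_dry * (mr - 1) = 3849.1 * (1.19379204 - 1)
m_prop = 745.9249 kg

745.9249 kg


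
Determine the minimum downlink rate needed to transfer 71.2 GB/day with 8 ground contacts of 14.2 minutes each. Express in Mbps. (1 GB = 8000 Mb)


total contact time = 8 * 14.2 * 60 = 6816.0000 s
data = 71.2 GB = 569600.0000 Mb
rate = 569600.0000 / 6816.0000 = 83.5681 Mbps

83.5681 Mbps


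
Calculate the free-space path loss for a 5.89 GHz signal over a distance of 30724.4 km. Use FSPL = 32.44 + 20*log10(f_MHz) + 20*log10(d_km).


f = 5.89 GHz = 5890.0000 MHz
d = 30724.4 km
FSPL = 32.44 + 20*log10(5890.0000) + 20*log10(30724.4)
FSPL = 32.44 + 75.4023 + 89.7497
FSPL = 197.5920 dB

197.5920 dB


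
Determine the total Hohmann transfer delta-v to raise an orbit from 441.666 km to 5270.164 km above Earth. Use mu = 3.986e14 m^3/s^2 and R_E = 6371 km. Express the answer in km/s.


r1 = 6812.6660 km = 6.812666e+06 m
r2 = 11641.1640 km = 1.1641164e+07 m
dv1 = sqrt(mu/r1)*(sqrt(2*r2/(r1+r2)) - 1) = 942.6228 m/s
dv2 = sqrt(mu/r2)*(1 - sqrt(2*r1/(r1+r2))) = 823.4803 m/s
total dv = |dv1| + |dv2| = 942.6228 + 823.4803 = 1766.1031 m/s = 1.7661 km/s

1.7661 km/s


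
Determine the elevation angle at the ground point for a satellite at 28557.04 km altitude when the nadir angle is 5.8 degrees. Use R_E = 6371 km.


r = R_E + alt = 34928.0400 km
Law of sines in the satellite / Earth-center / ground-point triangle:
  sin(nadir)/R_E = sin(90 + el)/r  =>  cos(el) = (r/R_E)*sin(nadir)
cos(el) = (34928.0400 / 6371.0000) * sin(5.8 deg) = 0.5540258
el = arccos(0.5540258) = 56.3564 deg
(Earth-central angle = 90 - nadir - el = 27.8436 deg)

56.3564 degrees


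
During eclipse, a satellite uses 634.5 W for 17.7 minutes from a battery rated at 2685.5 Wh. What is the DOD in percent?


E_used = P * t / 60 = 634.5 * 17.7 / 60 = 187.1775 Wh
DOD = E_used / E_total * 100 = 187.1775 / 2685.5 * 100
DOD = 6.9699 %

6.9699 %


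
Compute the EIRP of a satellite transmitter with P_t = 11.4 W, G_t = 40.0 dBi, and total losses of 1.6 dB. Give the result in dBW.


Pt = 11.4 W = 10.5690 dBW
EIRP = Pt_dBW + Gt - losses = 10.5690 + 40.0 - 1.6 = 48.9690 dBW

48.9690 dBW


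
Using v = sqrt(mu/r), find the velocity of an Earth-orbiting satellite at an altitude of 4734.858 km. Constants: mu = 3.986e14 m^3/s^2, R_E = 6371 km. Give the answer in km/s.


r = R_E + alt = 6371.0 + 4734.858 = 11105.8580 km = 1.1105858e+07 m
v = sqrt(mu/r) = sqrt(3.986e14 / 1.1105858e+07) = 5990.9072 m/s = 5.9909 km/s

5.9909 km/s


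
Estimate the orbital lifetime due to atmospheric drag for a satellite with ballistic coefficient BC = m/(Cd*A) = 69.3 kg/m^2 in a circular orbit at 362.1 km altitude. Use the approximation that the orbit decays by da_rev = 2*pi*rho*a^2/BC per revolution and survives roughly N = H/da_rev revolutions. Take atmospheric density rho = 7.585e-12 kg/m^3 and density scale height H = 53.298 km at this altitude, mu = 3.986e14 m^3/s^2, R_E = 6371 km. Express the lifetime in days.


a = R_E + alt = 6733.1000 km = 6.7331e+06 m
da_rev = 2*pi*rho*a^2/BC = 2*pi*7.585e-12*(6.7331e+06)^2/69.3 = 31.176858 m per revolution
N = H/da_rev = 53298.0000 m / 31.176858 m = 1709.5372 revolutions
P = 2*pi*sqrt(a^3/mu) = 5498.3682 s
lifetime = N*P = 1709.5372 * 5498.3682 = 9.3996651e+06 s = 108.7924 days

108.7924 days


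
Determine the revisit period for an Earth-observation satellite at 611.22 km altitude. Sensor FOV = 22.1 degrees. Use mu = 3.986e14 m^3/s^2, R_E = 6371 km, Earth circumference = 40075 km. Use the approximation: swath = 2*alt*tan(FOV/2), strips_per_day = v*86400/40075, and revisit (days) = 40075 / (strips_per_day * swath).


swath = 2*611.22*tan(0.1928589) = 238.7255 km
v = sqrt(mu/r) = 7555.6509 m/s = 7.5557 km/s
strips/day = v*86400/40075 = 7.5557*86400/40075 = 16.2897
coverage/day = strips * swath = 16.2897 * 238.7255 = 3888.7586 km
revisit = 40075 / 3888.7586 = 10.3053 days

10.3053 days


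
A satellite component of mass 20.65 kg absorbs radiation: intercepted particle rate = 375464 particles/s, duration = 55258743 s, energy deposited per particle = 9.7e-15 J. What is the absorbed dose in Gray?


Total energy deposited = rate * time * E_per
  = 375464 * 55258743 * 9.7e-15 = 0.2012524 J
Dose = E_total / mass = 0.2012524 / 20.65
Dose = 0.009745878 Gy

0.0097 Gy


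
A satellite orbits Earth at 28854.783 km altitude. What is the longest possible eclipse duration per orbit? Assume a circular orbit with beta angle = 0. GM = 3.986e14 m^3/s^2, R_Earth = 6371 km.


r = 35225.7830 km
T = 1096.6068 min
Eclipse fraction = arcsin(R_E/r)/pi = arcsin(6371.0000/35225.7830)/pi
= arcsin(0.1808618)/pi = 0.05788869
Eclipse duration = 0.05788869 * 1096.6068 = 63.4811 min

63.4811 minutes


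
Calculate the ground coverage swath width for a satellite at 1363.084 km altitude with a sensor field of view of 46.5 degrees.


FOV = 46.5 deg = 0.8115781 rad
swath = 2 * alt * tan(FOV/2) = 2 * 1363.084 * tan(0.4057891)
swath = 2 * 1363.084 * 0.4296339
swath = 1171.2542 km

1171.2542 km


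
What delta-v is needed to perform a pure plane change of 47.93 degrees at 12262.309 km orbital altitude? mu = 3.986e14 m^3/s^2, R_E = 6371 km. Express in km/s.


r = 18633.3090 km = 1.8633309e+07 m
V = sqrt(mu/r) = 4625.1269 m/s
di = 47.93 deg = 0.8365363 rad
dV = 2*V*sin(di/2) = 2*4625.1269*sin(0.4182682)
dV = 3757.2544 m/s = 3.7573 km/s

3.7573 km/s


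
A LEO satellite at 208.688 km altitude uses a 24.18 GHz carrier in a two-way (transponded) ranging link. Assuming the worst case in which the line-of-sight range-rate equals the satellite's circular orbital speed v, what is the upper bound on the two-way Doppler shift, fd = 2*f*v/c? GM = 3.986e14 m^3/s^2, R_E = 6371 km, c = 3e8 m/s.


r = 6.579688e+06 m
v = sqrt(mu/r) = 7783.3399 m/s (worst-case radial velocity)
f = 24.18 GHz = 2.418e+10 Hz
fd = 2*f*v/c = 2*2.418e+10*7783.3399/3.0e+08
fd = 1.2546744e+06 Hz

1.2547e+06 Hz


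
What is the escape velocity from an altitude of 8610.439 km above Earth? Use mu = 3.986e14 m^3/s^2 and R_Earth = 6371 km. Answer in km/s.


r = 6371.0 + 8610.439 = 14981.4390 km = 1.4981439e+07 m
v_esc = sqrt(2*mu/r) = sqrt(2*3.986e14 / 1.4981439e+07)
v_esc = 7294.6907 m/s = 7.2947 km/s

7.2947 km/s


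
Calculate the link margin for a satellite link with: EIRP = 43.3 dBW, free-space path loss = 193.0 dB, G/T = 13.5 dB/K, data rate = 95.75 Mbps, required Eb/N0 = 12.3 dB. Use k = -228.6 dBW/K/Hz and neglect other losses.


C/N0 = EIRP - FSPL + G/T - k = 43.3 - 193.0 + 13.5 - (-228.6)
C/N0 = 92.4000 dB-Hz
R_b = 95.75 Mbps = 9.575e+07 bps -> 10*log10(R_b) = 79.8114 dB-Hz
Eb/N0 = C/N0 - 10*log10(R_b) = 92.4000 - 79.8114 = 12.5886 dB
Margin = Eb/N0 - Eb/N0_req = 12.5886 - 12.3 = 0.2886122 dB (link closes)

0.2886 dB


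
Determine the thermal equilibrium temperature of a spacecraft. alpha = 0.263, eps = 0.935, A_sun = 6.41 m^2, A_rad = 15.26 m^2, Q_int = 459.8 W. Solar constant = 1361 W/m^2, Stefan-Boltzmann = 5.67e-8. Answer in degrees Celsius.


Numerator = alpha*S*A_sun + Q_int = 0.263*1361*6.41 + 459.8 = 2754.2146 W
Denominator = eps*sigma*A_rad = 0.935*5.67e-8*15.26 = 8.0900127e-07 W/K^4
T^4 = 3.4044627e+09 K^4
T = 241.5528 K = -31.5972 C

-31.5972 degrees Celsius


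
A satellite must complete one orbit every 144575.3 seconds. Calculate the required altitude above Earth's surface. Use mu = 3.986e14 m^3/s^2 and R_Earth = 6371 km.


T = 144575.3 s
r = (mu*T^2/(4*pi^2))^(1/3) = (3.986e14 * 144575.3^2 / (4*pi^2))^(1/3)
r = 5.9537225e+07 m = 59537.2248 km
alt = r - R_E = 59537.2248 - 6371 = 53166.2248 km

53166.2248 km


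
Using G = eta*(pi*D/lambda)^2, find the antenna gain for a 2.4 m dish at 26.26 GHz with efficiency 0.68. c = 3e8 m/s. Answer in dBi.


lambda = c/f = 3e8 / 2.626e+10 = 0.01142422 m
G = eta*(pi*D/lambda)^2 = 0.68*(pi*2.4/0.01142422)^2
G = 296195.2405 (linear)
G = 10*log10(296195.2405) = 54.7158 dBi

54.7158 dBi


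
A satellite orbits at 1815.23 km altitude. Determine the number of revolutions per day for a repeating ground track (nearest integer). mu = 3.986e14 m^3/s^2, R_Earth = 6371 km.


r = 8.18623e+06 m
T = 2*pi*sqrt(r^3/mu) = 7371.1820 s = 122.8530 min
revs/day = 1440 / 122.8530 = 11.7213
Rounded: 12 revolutions per day

12 revolutions per day


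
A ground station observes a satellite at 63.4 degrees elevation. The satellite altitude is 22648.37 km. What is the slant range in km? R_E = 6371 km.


h = 22648.37 km, el = 63.4 deg
d = -R_E*sin(el) + sqrt((R_E*sin(el))^2 + 2*R_E*h + h^2)
d = -6371.0000*sin(1.1065) + sqrt((6371.0000*0.8941542)^2 + 2*6371.0000*22648.37 + 22648.37^2)
d = 23182.1607 km

23182.1607 km


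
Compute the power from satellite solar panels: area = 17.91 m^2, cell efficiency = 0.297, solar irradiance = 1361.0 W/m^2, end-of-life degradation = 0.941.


P = area * eta * S * degradation
P = 17.91 * 0.297 * 1361.0 * 0.941
P = 6812.3944 W

6812.3944 W


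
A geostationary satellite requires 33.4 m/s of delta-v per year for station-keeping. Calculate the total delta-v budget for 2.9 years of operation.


dV = rate * years = 33.4 * 2.9
dV = 96.8600 m/s

96.8600 m/s


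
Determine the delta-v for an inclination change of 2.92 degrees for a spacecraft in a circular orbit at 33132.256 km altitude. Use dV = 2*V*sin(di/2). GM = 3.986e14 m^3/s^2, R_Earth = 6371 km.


r = 39503.2560 km = 3.9503256e+07 m
V = sqrt(mu/r) = 3176.5244 m/s
di = 2.92 deg = 0.05096361 rad
dV = 2*V*sin(di/2) = 2*3176.5244*sin(0.02548181)
dV = 161.8696 m/s = 0.1618696 km/s

0.1619 km/s


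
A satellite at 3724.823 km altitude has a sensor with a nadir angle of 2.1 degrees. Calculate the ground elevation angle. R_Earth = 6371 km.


r = R_E + alt = 10095.8230 km
Law of sines in the satellite / Earth-center / ground-point triangle:
  sin(nadir)/R_E = sin(90 + el)/r  =>  cos(el) = (r/R_E)*sin(nadir)
cos(el) = (10095.8230 / 6371.0000) * sin(2.1 deg) = 0.05806756
el = arccos(0.05806756) = 86.6711 deg
(Earth-central angle = 90 - nadir - el = 1.2289 deg)

86.6711 degrees


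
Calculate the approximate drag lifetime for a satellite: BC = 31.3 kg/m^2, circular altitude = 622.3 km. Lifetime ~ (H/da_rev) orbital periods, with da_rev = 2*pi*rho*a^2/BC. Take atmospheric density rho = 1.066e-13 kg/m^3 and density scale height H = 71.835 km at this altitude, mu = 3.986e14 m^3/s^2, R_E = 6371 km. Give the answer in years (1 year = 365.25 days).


a = R_E + alt = 6993.3000 km = 6.9933e+06 m
da_rev = 2*pi*rho*a^2/BC = 2*pi*1.066e-13*(6.9933e+06)^2/31.3 = 1.046543 m per revolution
N = H/da_rev = 71835.0000 m / 1.046543 m = 68640.2794 revolutions
P = 2*pi*sqrt(a^3/mu) = 5820.1538 s
lifetime = N*P = 68640.2794 * 5820.1538 = 3.9949698e+08 s = 4623.8077 days
years = 4623.8077 / 365.25 = 12.6593 years

12.6593 years


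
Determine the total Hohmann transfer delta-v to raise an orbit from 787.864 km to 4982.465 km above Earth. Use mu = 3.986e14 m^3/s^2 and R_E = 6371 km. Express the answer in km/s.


r1 = 7158.8640 km = 7.158864e+06 m
r2 = 11353.4650 km = 1.1353465e+07 m
dv1 = sqrt(mu/r1)*(sqrt(2*r2/(r1+r2)) - 1) = 802.2431 m/s
dv2 = sqrt(mu/r2)*(1 - sqrt(2*r1/(r1+r2))) = 714.3407 m/s
total dv = |dv1| + |dv2| = 802.2431 + 714.3407 = 1516.5839 m/s = 1.5166 km/s

1.5166 km/s


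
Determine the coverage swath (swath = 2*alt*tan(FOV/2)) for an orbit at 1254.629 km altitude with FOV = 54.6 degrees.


FOV = 54.6 deg = 0.9529498 rad
swath = 2 * alt * tan(FOV/2) = 2 * 1254.629 * tan(0.4764749)
swath = 2 * 1254.629 * 0.5161385
swath = 1295.1246 km

1295.1246 km


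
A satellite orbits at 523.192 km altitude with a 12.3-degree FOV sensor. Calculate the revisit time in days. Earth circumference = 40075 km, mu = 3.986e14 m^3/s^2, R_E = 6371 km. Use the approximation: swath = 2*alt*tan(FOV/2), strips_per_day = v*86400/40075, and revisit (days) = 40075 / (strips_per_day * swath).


swath = 2*523.192*tan(0.1073377) = 112.7498 km
v = sqrt(mu/r) = 7603.7348 m/s = 7.6037 km/s
strips/day = v*86400/40075 = 7.6037*86400/40075 = 16.3933
coverage/day = strips * swath = 16.3933 * 112.7498 = 1848.3454 km
revisit = 40075 / 1848.3454 = 21.6816 days

21.6816 days


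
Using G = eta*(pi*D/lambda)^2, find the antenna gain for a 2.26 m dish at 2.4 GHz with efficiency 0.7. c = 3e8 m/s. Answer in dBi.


lambda = c/f = 3e8 / 2.4e+09 = 0.1250 m
G = eta*(pi*D/lambda)^2 = 0.7*(pi*2.26/0.1250)^2
G = 2258.3676 (linear)
G = 10*log10(2258.3676) = 33.5379 dBi

33.5379 dBi


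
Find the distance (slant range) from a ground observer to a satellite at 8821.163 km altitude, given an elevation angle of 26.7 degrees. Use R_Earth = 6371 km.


h = 8821.163 km, el = 26.7 deg
d = -R_E*sin(el) + sqrt((R_E*sin(el))^2 + 2*R_E*h + h^2)
d = -6371.0000*sin(0.4660029) + sqrt((6371.0000*0.449319)^2 + 2*6371.0000*8821.163 + 8821.163^2)
d = 11223.0807 km

11223.0807 km


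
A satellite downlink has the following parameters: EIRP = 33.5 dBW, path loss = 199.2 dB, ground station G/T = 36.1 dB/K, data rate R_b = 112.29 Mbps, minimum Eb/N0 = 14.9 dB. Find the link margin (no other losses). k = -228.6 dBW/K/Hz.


C/N0 = EIRP - FSPL + G/T - k = 33.5 - 199.2 + 36.1 - (-228.6)
C/N0 = 99.0000 dB-Hz
R_b = 112.29 Mbps = 1.1229e+08 bps -> 10*log10(R_b) = 80.5034 dB-Hz
Eb/N0 = C/N0 - 10*log10(R_b) = 99.0000 - 80.5034 = 18.4966 dB
Margin = Eb/N0 - Eb/N0_req = 18.4966 - 14.9 = 3.5966 dB (link closes)

3.5966 dB


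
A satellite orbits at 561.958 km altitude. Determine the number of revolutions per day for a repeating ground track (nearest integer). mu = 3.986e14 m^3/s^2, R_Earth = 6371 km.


r = 6.932958e+06 m
T = 2*pi*sqrt(r^3/mu) = 5744.9873 s = 95.7498 min
revs/day = 1440 / 95.7498 = 15.0392
Rounded: 15 revolutions per day

15 revolutions per day


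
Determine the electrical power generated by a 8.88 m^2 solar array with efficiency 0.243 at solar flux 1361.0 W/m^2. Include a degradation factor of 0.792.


P = area * eta * S * degradation
P = 8.88 * 0.243 * 1361.0 * 0.792
P = 2325.9616 W

2325.9616 W


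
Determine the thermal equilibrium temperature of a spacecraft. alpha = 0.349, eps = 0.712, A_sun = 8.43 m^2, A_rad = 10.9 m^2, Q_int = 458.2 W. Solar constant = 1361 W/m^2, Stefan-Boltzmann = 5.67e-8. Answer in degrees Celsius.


Numerator = alpha*S*A_sun + Q_int = 0.349*1361*8.43 + 458.2 = 4462.3573 W
Denominator = eps*sigma*A_rad = 0.712*5.67e-8*10.9 = 4.4003736e-07 W/K^4
T^4 = 1.014086e+10 K^4
T = 317.3355 K = 44.1855 C

44.1855 degrees Celsius


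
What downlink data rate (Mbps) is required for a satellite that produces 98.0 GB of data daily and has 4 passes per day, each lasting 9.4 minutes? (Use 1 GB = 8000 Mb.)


total contact time = 4 * 9.4 * 60 = 2256.0000 s
data = 98.0 GB = 784000.0000 Mb
rate = 784000.0000 / 2256.0000 = 347.5177 Mbps

347.5177 Mbps


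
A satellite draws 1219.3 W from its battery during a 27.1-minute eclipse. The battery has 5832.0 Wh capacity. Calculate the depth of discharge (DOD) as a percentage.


E_used = P * t / 60 = 1219.3 * 27.1 / 60 = 550.7172 Wh
DOD = E_used / E_total * 100 = 550.7172 / 5832.0 * 100
DOD = 9.4430 %

9.4430 %


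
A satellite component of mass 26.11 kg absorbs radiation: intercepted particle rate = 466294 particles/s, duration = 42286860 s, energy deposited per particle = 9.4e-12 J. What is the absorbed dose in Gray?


Total energy deposited = rate * time * E_per
  = 466294 * 42286860 * 9.4e-12 = 185.3502 J
Dose = E_total / mass = 185.3502 / 26.11
Dose = 7.0988 Gy

7.0988 Gy


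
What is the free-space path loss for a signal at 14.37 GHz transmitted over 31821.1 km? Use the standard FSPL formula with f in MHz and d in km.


f = 14.37 GHz = 14370.0000 MHz
d = 31821.1 km
FSPL = 32.44 + 20*log10(14370.0000) + 20*log10(31821.1)
FSPL = 32.44 + 83.1491 + 90.0543
FSPL = 205.6434 dB

205.6434 dB


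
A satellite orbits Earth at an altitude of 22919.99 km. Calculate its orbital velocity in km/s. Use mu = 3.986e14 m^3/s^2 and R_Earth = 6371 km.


r = R_E + alt = 6371.0 + 22919.99 = 29290.9900 km = 2.929099e+07 m
v = sqrt(mu/r) = sqrt(3.986e14 / 2.929099e+07) = 3688.9403 m/s = 3.6889 km/s

3.6889 km/s


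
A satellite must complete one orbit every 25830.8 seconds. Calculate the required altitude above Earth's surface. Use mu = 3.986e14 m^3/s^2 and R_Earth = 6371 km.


T = 25830.8 s
r = (mu*T^2/(4*pi^2))^(1/3) = (3.986e14 * 25830.8^2 / (4*pi^2))^(1/3)
r = 1.8886483e+07 m = 18886.4829 km
alt = r - R_E = 18886.4829 - 6371 = 12515.4829 km

12515.4829 km


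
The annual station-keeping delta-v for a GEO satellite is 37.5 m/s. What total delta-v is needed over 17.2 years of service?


dV = rate * years = 37.5 * 17.2
dV = 645.0000 m/s

645.0000 m/s


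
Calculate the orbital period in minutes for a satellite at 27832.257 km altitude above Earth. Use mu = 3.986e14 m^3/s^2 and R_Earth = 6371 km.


r = 34203.2570 km = 3.4203257e+07 m
T = 2*pi*sqrt(r^3/mu) = 2*pi*sqrt(4.0013118e+22 / 3.986e14)
T = 62952.4181 s = 1049.2070 min

1049.2070 minutes


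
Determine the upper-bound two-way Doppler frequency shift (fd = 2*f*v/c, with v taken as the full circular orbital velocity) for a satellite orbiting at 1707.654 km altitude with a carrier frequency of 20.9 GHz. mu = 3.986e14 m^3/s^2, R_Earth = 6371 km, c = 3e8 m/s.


r = 8.078654e+06 m
v = sqrt(mu/r) = 7024.2368 m/s (worst-case radial velocity)
f = 20.9 GHz = 2.09e+10 Hz
fd = 2*f*v/c = 2*2.09e+10*7024.2368/3.0e+08
fd = 978710.3254 Hz

978710.3254 Hz


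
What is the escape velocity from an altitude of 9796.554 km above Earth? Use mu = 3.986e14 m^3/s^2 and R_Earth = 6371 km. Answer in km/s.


r = 6371.0 + 9796.554 = 16167.5540 km = 1.6167554e+07 m
v_esc = sqrt(2*mu/r) = sqrt(2*3.986e14 / 1.6167554e+07)
v_esc = 7022.0107 m/s = 7.0220 km/s

7.0220 km/s


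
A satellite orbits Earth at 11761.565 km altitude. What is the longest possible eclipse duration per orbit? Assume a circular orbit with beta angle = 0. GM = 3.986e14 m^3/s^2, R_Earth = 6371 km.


r = 18132.5650 km
T = 404.9942 min
Eclipse fraction = arcsin(R_E/r)/pi = arcsin(6371.0000/18132.5650)/pi
= arcsin(0.3513568)/pi = 0.1142796
Eclipse duration = 0.1142796 * 404.9942 = 46.2826 min

46.2826 minutes


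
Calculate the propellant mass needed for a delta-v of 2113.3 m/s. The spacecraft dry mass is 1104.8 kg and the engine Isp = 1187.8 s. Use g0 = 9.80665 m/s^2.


ve = Isp * g0 = 1187.8 * 9.80665 = 11648.338870 m/s
mass ratio = exp(dv/ve) = exp(2113.3/11648.338870) = 1.19892463
m_prop = m_dry * (mr - 1) = 1104.8 * (1.19892463 - 1)
m_prop = 219.7719 kg

219.7719 kg


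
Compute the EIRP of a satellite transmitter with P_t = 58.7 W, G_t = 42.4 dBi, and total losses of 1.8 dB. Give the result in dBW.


Pt = 58.7 W = 17.6864 dBW
EIRP = Pt_dBW + Gt - losses = 17.6864 + 42.4 - 1.8 = 58.2864 dBW

58.2864 dBW


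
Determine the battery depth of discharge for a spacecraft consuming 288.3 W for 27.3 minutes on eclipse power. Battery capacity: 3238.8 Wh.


E_used = P * t / 60 = 288.3 * 27.3 / 60 = 131.1765 Wh
DOD = E_used / E_total * 100 = 131.1765 / 3238.8 * 100
DOD = 4.0502 %

4.0502 %


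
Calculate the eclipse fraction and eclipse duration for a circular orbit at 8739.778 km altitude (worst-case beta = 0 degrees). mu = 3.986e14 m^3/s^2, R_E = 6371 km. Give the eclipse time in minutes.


r = 15110.7780 km
T = 308.0989 min
Eclipse fraction = arcsin(R_E/r)/pi = arcsin(6371.0000/15110.7780)/pi
= arcsin(0.4216196)/pi = 0.1385382
Eclipse duration = 0.1385382 * 308.0989 = 42.6835 min

42.6835 minutes


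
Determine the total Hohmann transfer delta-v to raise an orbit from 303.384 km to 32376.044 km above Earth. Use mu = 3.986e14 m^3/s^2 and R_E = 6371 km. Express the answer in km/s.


r1 = 6674.3840 km = 6.674384e+06 m
r2 = 38747.0440 km = 3.8747044e+07 m
dv1 = sqrt(mu/r1)*(sqrt(2*r2/(r1+r2)) - 1) = 2366.1570 m/s
dv2 = sqrt(mu/r2)*(1 - sqrt(2*r1/(r1+r2))) = 1468.6125 m/s
total dv = |dv1| + |dv2| = 2366.1570 + 1468.6125 = 3834.7695 m/s = 3.8348 km/s

3.8348 km/s


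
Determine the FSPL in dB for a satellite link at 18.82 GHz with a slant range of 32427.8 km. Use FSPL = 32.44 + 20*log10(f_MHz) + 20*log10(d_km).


f = 18.82 GHz = 18820.0000 MHz
d = 32427.8 km
FSPL = 32.44 + 20*log10(18820.0000) + 20*log10(32427.8)
FSPL = 32.44 + 85.4924 + 90.2183
FSPL = 208.1507 dB

208.1507 dB


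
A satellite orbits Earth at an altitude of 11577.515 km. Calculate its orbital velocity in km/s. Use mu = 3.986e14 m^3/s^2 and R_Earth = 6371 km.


r = R_E + alt = 6371.0 + 11577.515 = 17948.5150 km = 1.7948515e+07 m
v = sqrt(mu/r) = sqrt(3.986e14 / 1.7948515e+07) = 4712.5328 m/s = 4.7125 km/s

4.7125 km/s


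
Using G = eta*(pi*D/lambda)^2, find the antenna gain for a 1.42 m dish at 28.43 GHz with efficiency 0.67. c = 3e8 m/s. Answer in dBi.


lambda = c/f = 3e8 / 2.843e+10 = 0.01055223 m
G = eta*(pi*D/lambda)^2 = 0.67*(pi*1.42/0.01055223)^2
G = 119746.3947 (linear)
G = 10*log10(119746.3947) = 50.7826 dBi

50.7826 dBi


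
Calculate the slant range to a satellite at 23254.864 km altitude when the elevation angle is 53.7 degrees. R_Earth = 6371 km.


h = 23254.864 km, el = 53.7 deg
d = -R_E*sin(el) + sqrt((R_E*sin(el))^2 + 2*R_E*h + h^2)
d = -6371.0000*sin(0.9372418) + sqrt((6371.0000*0.8059283)^2 + 2*6371.0000*23254.864 + 23254.864^2)
d = 24250.2225 km

24250.2225 km


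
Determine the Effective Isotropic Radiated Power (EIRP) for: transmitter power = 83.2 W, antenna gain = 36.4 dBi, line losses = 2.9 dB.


Pt = 83.2 W = 19.2012 dBW
EIRP = Pt_dBW + Gt - losses = 19.2012 + 36.4 - 2.9 = 52.7012 dBW

52.7012 dBW


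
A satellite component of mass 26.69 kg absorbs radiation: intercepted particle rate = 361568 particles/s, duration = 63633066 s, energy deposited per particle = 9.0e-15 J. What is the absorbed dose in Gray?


Total energy deposited = rate * time * E_per
  = 361568 * 63633066 * 9.0e-15 = 0.2070691 J
Dose = E_total / mass = 0.2070691 / 26.69
Dose = 0.007758304 Gy

0.0078 Gy


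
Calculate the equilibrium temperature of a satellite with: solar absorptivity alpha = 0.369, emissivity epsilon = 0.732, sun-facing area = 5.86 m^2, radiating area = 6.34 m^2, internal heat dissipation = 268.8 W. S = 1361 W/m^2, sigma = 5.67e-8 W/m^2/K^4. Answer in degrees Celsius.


Numerator = alpha*S*A_sun + Q_int = 0.369*1361*5.86 + 268.8 = 3211.7447 W
Denominator = eps*sigma*A_rad = 0.732*5.67e-8*6.34 = 2.631379e-07 W/K^4
T^4 = 1.2205558e+10 K^4
T = 332.3835 K = 59.2335 C

59.2335 degrees Celsius


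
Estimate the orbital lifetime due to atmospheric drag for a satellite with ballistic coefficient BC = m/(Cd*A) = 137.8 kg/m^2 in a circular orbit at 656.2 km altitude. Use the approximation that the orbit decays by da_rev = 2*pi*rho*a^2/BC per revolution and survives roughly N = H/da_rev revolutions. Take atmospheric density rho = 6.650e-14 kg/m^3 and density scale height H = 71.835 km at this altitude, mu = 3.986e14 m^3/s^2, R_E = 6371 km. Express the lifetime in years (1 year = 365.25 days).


a = R_E + alt = 7027.2000 km = 7.0272e+06 m
da_rev = 2*pi*rho*a^2/BC = 2*pi*6.650e-14*(7.0272e+06)^2/137.8 = 0.149732793 m per revolution
N = H/da_rev = 71835.0000 m / 0.149732793 m = 479754.6268 revolutions
P = 2*pi*sqrt(a^3/mu) = 5862.5248 s
lifetime = N*P = 479754.6268 * 5862.5248 = 2.8125734e+09 s = 32552.9328 days
years = 32552.9328 / 365.25 = 89.1251 years

89.1251 years


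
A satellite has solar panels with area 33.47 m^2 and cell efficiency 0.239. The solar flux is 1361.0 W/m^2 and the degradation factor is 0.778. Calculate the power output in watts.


P = area * eta * S * degradation
P = 33.47 * 0.239 * 1361.0 * 0.778
P = 8470.1546 W

8470.1546 W


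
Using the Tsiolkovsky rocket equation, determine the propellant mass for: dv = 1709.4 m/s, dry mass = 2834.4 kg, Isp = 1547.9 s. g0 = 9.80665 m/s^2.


ve = Isp * g0 = 1547.9 * 9.80665 = 15179.713535 m/s
mass ratio = exp(dv/ve) = exp(1709.4/15179.713535) = 1.11919628
m_prop = m_dry * (mr - 1) = 2834.4 * (1.11919628 - 1)
m_prop = 337.8499 kg

337.8499 kg


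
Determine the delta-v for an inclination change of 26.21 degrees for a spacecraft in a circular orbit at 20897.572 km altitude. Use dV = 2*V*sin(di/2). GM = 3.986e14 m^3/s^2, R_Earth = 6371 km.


r = 27268.5720 km = 2.7268572e+07 m
V = sqrt(mu/r) = 3823.2918 m/s
di = 26.21 deg = 0.4574508 rad
dV = 2*V*sin(di/2) = 2*3823.2918*sin(0.2287254)
dV = 1733.7581 m/s = 1.7338 km/s

1.7338 km/s


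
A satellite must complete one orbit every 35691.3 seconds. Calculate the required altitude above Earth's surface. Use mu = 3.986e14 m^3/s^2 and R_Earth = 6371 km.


T = 35691.3 s
r = (mu*T^2/(4*pi^2))^(1/3) = (3.986e14 * 35691.3^2 / (4*pi^2))^(1/3)
r = 2.3429738e+07 m = 23429.7379 km
alt = r - R_E = 23429.7379 - 6371 = 17058.7379 km

17058.7379 km


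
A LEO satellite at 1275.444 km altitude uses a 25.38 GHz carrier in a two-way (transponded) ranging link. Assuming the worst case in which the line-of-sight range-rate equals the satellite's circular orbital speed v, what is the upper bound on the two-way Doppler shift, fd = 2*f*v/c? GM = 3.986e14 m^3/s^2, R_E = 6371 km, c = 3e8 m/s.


r = 7.646444e+06 m
v = sqrt(mu/r) = 7220.0282 m/s (worst-case radial velocity)
f = 25.38 GHz = 2.538e+10 Hz
fd = 2*f*v/c = 2*2.538e+10*7220.0282/3.0e+08
fd = 1.2216288e+06 Hz

1.2216e+06 Hz


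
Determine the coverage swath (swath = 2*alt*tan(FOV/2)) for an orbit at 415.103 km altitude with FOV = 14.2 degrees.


FOV = 14.2 deg = 0.2478368 rad
swath = 2 * alt * tan(FOV/2) = 2 * 415.103 * tan(0.1239184)
swath = 2 * 415.103 * 0.1245566
swath = 103.4076 km

103.4076 km


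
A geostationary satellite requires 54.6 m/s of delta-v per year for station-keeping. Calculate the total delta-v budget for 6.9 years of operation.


dV = rate * years = 54.6 * 6.9
dV = 376.7400 m/s

376.7400 m/s


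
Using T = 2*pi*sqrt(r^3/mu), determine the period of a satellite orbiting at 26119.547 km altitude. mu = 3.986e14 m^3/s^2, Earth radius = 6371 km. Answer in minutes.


r = 32490.5470 km = 3.2490547e+07 m
T = 2*pi*sqrt(r^3/mu) = 2*pi*sqrt(3.429818e+22 / 3.986e14)
T = 58283.6519 s = 971.3942 min

971.3942 minutes


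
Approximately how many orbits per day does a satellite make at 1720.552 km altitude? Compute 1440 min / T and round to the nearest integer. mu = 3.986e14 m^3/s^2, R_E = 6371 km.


r = 8.091552e+06 m
T = 2*pi*sqrt(r^3/mu) = 7243.6751 s = 120.7279 min
revs/day = 1440 / 120.7279 = 11.9276
Rounded: 12 revolutions per day

12 revolutions per day


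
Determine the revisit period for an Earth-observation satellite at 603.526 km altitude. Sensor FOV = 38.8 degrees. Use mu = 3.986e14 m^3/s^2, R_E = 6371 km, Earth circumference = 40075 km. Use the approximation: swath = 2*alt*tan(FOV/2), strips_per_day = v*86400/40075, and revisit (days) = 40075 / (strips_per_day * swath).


swath = 2*603.526*tan(0.3385939) = 425.0701 km
v = sqrt(mu/r) = 7559.8173 m/s = 7.5598 km/s
strips/day = v*86400/40075 = 7.5598*86400/40075 = 16.2986
coverage/day = strips * swath = 16.2986 * 425.0701 = 6928.0670 km
revisit = 40075 / 6928.0670 = 5.7844 days

5.7844 days


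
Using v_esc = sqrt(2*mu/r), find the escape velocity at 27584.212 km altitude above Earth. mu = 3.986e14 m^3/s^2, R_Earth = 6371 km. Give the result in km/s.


r = 6371.0 + 27584.212 = 33955.2120 km = 3.3955212e+07 m
v_esc = sqrt(2*mu/r) = sqrt(2*3.986e14 / 3.3955212e+07)
v_esc = 4845.4088 m/s = 4.8454 km/s

4.8454 km/s


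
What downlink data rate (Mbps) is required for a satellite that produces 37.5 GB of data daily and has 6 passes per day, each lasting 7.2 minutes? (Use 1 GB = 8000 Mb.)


total contact time = 6 * 7.2 * 60 = 2592.0000 s
data = 37.5 GB = 300000.0000 Mb
rate = 300000.0000 / 2592.0000 = 115.7407 Mbps

115.7407 Mbps


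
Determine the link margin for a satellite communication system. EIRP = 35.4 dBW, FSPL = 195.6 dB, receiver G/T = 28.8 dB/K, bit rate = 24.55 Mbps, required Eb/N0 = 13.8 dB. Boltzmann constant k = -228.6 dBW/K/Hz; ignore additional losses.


C/N0 = EIRP - FSPL + G/T - k = 35.4 - 195.6 + 28.8 - (-228.6)
C/N0 = 97.2000 dB-Hz
R_b = 24.55 Mbps = 2.455e+07 bps -> 10*log10(R_b) = 73.9005 dB-Hz
Eb/N0 = C/N0 - 10*log10(R_b) = 97.2000 - 73.9005 = 23.2995 dB
Margin = Eb/N0 - Eb/N0_req = 23.2995 - 13.8 = 9.4995 dB (link closes)

9.4995 dB


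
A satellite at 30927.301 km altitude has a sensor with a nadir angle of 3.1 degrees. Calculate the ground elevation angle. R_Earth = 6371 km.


r = R_E + alt = 37298.3010 km
Law of sines in the satellite / Earth-center / ground-point triangle:
  sin(nadir)/R_E = sin(90 + el)/r  =>  cos(el) = (r/R_E)*sin(nadir)
cos(el) = (37298.3010 / 6371.0000) * sin(3.1 deg) = 0.3165983
el = arccos(0.3165983) = 71.5427 deg
(Earth-central angle = 90 - nadir - el = 15.3573 deg)

71.5427 degrees


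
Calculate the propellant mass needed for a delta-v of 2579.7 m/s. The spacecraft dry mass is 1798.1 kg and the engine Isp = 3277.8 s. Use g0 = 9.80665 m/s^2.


ve = Isp * g0 = 3277.8 * 9.80665 = 32144.237370 m/s
mass ratio = exp(dv/ve) = exp(2579.7/32144.237370) = 1.08356214
m_prop = m_dry * (mr - 1) = 1798.1 * (1.08356214 - 1)
m_prop = 150.2531 kg

150.2531 kg


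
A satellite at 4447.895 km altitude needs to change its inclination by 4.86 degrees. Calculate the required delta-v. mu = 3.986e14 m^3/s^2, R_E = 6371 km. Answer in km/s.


r = 10818.8950 km = 1.0818895e+07 m
V = sqrt(mu/r) = 6069.8393 m/s
di = 4.86 deg = 0.084823 rad
dV = 2*V*sin(di/2) = 2*6069.8393*sin(0.0424115)
dV = 514.7077 m/s = 0.5147077 km/s

0.5147 km/s


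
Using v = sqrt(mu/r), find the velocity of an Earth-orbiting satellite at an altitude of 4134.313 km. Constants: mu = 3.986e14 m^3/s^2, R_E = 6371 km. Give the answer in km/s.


r = R_E + alt = 6371.0 + 4134.313 = 10505.3130 km = 1.0505313e+07 m
v = sqrt(mu/r) = sqrt(3.986e14 / 1.0505313e+07) = 6159.7651 m/s = 6.1598 km/s

6.1598 km/s
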